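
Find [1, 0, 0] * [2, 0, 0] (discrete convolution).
y[0] = 1×2 = 2; y[1] = 1×0 + 0×2 = 0; y[2] = 1×0 + 0×0 + 0×2 = 0; y[3] = 0×0 + 0×0 = 0; y[4] = 0×0 = 0

[2, 0, 0, 0, 0]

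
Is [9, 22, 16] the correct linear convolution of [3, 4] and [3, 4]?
Recompute linear convolution of [3, 4] and [3, 4]: y[0] = 3×3 = 9; y[1] = 3×4 + 4×3 = 24; y[2] = 4×4 = 16 → [9, 24, 16]. Compare to given [9, 22, 16]: they differ at index 1: given 22, correct 24, so answer: No

No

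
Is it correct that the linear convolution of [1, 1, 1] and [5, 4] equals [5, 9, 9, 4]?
Recompute linear convolution of [1, 1, 1] and [5, 4]: y[0] = 1×5 = 5; y[1] = 1×4 + 1×5 = 9; y[2] = 1×4 + 1×5 = 9; y[3] = 1×4 = 4 → [5, 9, 9, 4]. Given [5, 9, 9, 4] matches, so answer: Yes

Yes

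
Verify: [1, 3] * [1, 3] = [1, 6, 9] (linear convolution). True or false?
Recompute linear convolution of [1, 3] and [1, 3]: y[0] = 1×1 = 1; y[1] = 1×3 + 3×1 = 6; y[2] = 3×3 = 9 → [1, 6, 9]. Given [1, 6, 9] matches, so answer: Yes

Yes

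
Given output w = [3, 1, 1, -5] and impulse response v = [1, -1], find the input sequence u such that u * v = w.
Deconvolve w=[3, 1, 1, -5] by v=[1, -1]. Since v[0]=1, solve forward: u[0] = w[0] / 1 = 3; u[1] = (w[1] - 3×-1) / 1 = 4; u[2] = (w[2] - 4×-1) / 1 = 5. So u = [3, 4, 5]. Check by forward convolution: w[0] = 3×1 = 3; w[1] = 3×-1 + 4×1 = 1; w[2] = 4×-1 + 5×1 = 1; w[3] = 5×-1 = -5

[3, 4, 5]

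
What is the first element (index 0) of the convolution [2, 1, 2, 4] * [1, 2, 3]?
Use y[k] = Σ_i a[i]·b[k-i] at k=0. y[0] = 2×1 = 2

2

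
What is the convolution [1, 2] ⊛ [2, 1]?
y[0] = 1×2 = 2; y[1] = 1×1 + 2×2 = 5; y[2] = 2×1 = 2

[2, 5, 2]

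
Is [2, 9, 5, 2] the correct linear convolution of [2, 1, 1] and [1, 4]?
Recompute linear convolution of [2, 1, 1] and [1, 4]: y[0] = 2×1 = 2; y[1] = 2×4 + 1×1 = 9; y[2] = 1×4 + 1×1 = 5; y[3] = 1×4 = 4 → [2, 9, 5, 4]. Compare to given [2, 9, 5, 2]: they differ at index 3: given 2, correct 4, so answer: No

No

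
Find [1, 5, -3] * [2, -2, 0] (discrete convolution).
y[0] = 1×2 = 2; y[1] = 1×-2 + 5×2 = 8; y[2] = 1×0 + 5×-2 + -3×2 = -16; y[3] = 5×0 + -3×-2 = 6; y[4] = -3×0 = 0

[2, 8, -16, 6, 0]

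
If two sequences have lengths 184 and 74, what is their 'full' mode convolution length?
Linear/full convolution length: m + n - 1 = 184 + 74 - 1 = 257

257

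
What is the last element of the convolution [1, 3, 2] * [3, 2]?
Use y[k] = Σ_i a[i]·b[k-i] at k=3. y[3] = 2×2 = 4

4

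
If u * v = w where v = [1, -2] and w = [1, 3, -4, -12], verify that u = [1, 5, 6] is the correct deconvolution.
Forward-compute [1, 5, 6] * [1, -2]: w[0] = 1×1 = 1; w[1] = 1×-2 + 5×1 = 3; w[2] = 5×-2 + 6×1 = -4; w[3] = 6×-2 = -12 → [1, 3, -4, -12]. Matches given w = [1, 3, -4, -12], so verified.

Verified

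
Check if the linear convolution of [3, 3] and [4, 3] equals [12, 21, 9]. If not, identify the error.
Recompute linear convolution of [3, 3] and [4, 3]: y[0] = 3×4 = 12; y[1] = 3×3 + 3×4 = 21; y[2] = 3×3 = 9 → [12, 21, 9]. Given [12, 21, 9] matches, so answer: Yes

Yes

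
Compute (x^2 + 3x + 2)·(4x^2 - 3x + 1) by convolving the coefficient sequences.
Ascending coefficients: a = [2, 3, 1], b = [1, -3, 4]. c[0] = 2×1 = 2; c[1] = 2×-3 + 3×1 = -3; c[2] = 2×4 + 3×-3 + 1×1 = 0; c[3] = 3×4 + 1×-3 = 9; c[4] = 1×4 = 4. Result coefficients: [2, -3, 0, 9, 4] → 4x^4 + 9x^3 - 3x + 2

4x^4 + 9x^3 - 3x + 2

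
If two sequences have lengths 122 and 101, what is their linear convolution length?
Linear/full convolution length: m + n - 1 = 122 + 101 - 1 = 222

222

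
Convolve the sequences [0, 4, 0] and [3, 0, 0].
y[0] = 0×3 = 0; y[1] = 0×0 + 4×3 = 12; y[2] = 0×0 + 4×0 + 0×3 = 0; y[3] = 4×0 + 0×0 = 0; y[4] = 0×0 = 0

[0, 12, 0, 0, 0]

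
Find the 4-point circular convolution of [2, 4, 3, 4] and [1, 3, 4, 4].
Use y[k] = Σ_j x[j]·h[(k-j) mod 4]. y[0] = 2×1 + 4×4 + 3×4 + 4×3 = 42; y[1] = 2×3 + 4×1 + 3×4 + 4×4 = 38; y[2] = 2×4 + 4×3 + 3×1 + 4×4 = 39; y[3] = 2×4 + 4×4 + 3×3 + 4×1 = 37. Result: [42, 38, 39, 37]

[42, 38, 39, 37]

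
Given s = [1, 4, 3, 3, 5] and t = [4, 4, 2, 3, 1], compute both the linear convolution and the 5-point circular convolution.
Linear: y_lin[0] = 1×4 = 4; y_lin[1] = 1×4 + 4×4 = 20; y_lin[2] = 1×2 + 4×4 + 3×4 = 30; y_lin[3] = 1×3 + 4×2 + 3×4 + 3×4 = 35; y_lin[4] = 1×1 + 4×3 + 3×2 + 3×4 + 5×4 = 51; y_lin[5] = 4×1 + 3×3 + 3×2 + 5×4 = 39; y_lin[6] = 3×1 + 3×3 + 5×2 = 22; y_lin[7] = 3×1 + 5×3 = 18; y_lin[8] = 5×1 = 5 → [4, 20, 30, 35, 51, 39, 22, 18, 5]. Circular (length 5): y[0] = 1×4 + 4×1 + 3×3 + 3×2 + 5×4 = 43; y[1] = 1×4 + 4×4 + 3×1 + 3×3 + 5×2 = 42; y[2] = 1×2 + 4×4 + 3×4 + 3×1 + 5×3 = 48; y[3] = 1×3 + 4×2 + 3×4 + 3×4 + 5×1 = 40; y[4] = 1×1 + 4×3 + 3×2 + 3×4 + 5×4 = 51 → [43, 42, 48, 40, 51]

Linear: [4, 20, 30, 35, 51, 39, 22, 18, 5], Circular: [43, 42, 48, 40, 51]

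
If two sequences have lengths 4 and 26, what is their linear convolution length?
Linear/full convolution length: m + n - 1 = 4 + 26 - 1 = 29

29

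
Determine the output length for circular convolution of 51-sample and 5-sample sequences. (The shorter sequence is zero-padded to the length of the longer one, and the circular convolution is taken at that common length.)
Circular convolution (zero-padding the shorter input) has length max(m, n) = max(51, 5) = 51

51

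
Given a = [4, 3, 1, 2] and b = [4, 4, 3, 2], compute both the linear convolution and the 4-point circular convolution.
Linear: y_lin[0] = 4×4 = 16; y_lin[1] = 4×4 + 3×4 = 28; y_lin[2] = 4×3 + 3×4 + 1×4 = 28; y_lin[3] = 4×2 + 3×3 + 1×4 + 2×4 = 29; y_lin[4] = 3×2 + 1×3 + 2×4 = 17; y_lin[5] = 1×2 + 2×3 = 8; y_lin[6] = 2×2 = 4 → [16, 28, 28, 29, 17, 8, 4]. Circular (length 4): y[0] = 4×4 + 3×2 + 1×3 + 2×4 = 33; y[1] = 4×4 + 3×4 + 1×2 + 2×3 = 36; y[2] = 4×3 + 3×4 + 1×4 + 2×2 = 32; y[3] = 4×2 + 3×3 + 1×4 + 2×4 = 29 → [33, 36, 32, 29]

Linear: [16, 28, 28, 29, 17, 8, 4], Circular: [33, 36, 32, 29]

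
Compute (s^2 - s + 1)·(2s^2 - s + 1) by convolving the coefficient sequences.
Ascending coefficients: a = [1, -1, 1], b = [1, -1, 2]. c[0] = 1×1 = 1; c[1] = 1×-1 + -1×1 = -2; c[2] = 1×2 + -1×-1 + 1×1 = 4; c[3] = -1×2 + 1×-1 = -3; c[4] = 1×2 = 2. Result coefficients: [1, -2, 4, -3, 2] → 2s^4 - 3s^3 + 4s^2 - 2s + 1

2s^4 - 3s^3 + 4s^2 - 2s + 1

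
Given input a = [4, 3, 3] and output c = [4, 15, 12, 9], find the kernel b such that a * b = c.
Output length 4 = len(a) + len(b) - 1 ⇒ len(b) = 2. Solve b forward using b[k] = (c[k] - Σ_{i≥1} a[i]·b[k-i]) / a[0]: b[0] = c[0] / a[0] = 4 / 4 = 1; b[1] = (c[1] - 3×1) / a[0] = (15 - 3×1) / 4 = 3. So b = [1, 3]. Forward-check [4, 3, 3] * [1, 3]: c[0] = 4×1 = 4; c[1] = 4×3 + 3×1 = 15; c[2] = 3×3 + 3×1 = 12; c[3] = 3×3 = 9 → [4, 15, 12, 9] ✓

[1, 3]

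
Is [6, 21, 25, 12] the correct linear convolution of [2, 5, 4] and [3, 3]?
Recompute linear convolution of [2, 5, 4] and [3, 3]: y[0] = 2×3 = 6; y[1] = 2×3 + 5×3 = 21; y[2] = 5×3 + 4×3 = 27; y[3] = 4×3 = 12 → [6, 21, 27, 12]. Compare to given [6, 21, 25, 12]: they differ at index 2: given 25, correct 27, so answer: No

No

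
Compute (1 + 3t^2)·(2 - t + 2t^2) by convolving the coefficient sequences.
Ascending coefficients: a = [1, 0, 3], b = [2, -1, 2]. c[0] = 1×2 = 2; c[1] = 1×-1 + 0×2 = -1; c[2] = 1×2 + 0×-1 + 3×2 = 8; c[3] = 0×2 + 3×-1 = -3; c[4] = 3×2 = 6. Result coefficients: [2, -1, 8, -3, 6] → 2 - t + 8t^2 - 3t^3 + 6t^4

2 - t + 8t^2 - 3t^3 + 6t^4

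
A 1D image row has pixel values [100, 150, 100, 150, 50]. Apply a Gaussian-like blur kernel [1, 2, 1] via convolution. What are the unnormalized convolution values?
Convolve image row [100, 150, 100, 150, 50] with kernel [1, 2, 1]: y[0] = 100×1 = 100; y[1] = 100×2 + 150×1 = 350; y[2] = 100×1 + 150×2 + 100×1 = 500; y[3] = 150×1 + 100×2 + 150×1 = 500; y[4] = 100×1 + 150×2 + 50×1 = 450; y[5] = 150×1 + 50×2 = 250; y[6] = 50×1 = 50 → [100, 350, 500, 500, 450, 250, 50]. Normalization factor = sum(kernel) = 4.

[100, 350, 500, 500, 450, 250, 50]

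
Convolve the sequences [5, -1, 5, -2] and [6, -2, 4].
y[0] = 5×6 = 30; y[1] = 5×-2 + -1×6 = -16; y[2] = 5×4 + -1×-2 + 5×6 = 52; y[3] = -1×4 + 5×-2 + -2×6 = -26; y[4] = 5×4 + -2×-2 = 24; y[5] = -2×4 = -8

[30, -16, 52, -26, 24, -8]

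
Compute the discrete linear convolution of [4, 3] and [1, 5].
y[0] = 4×1 = 4; y[1] = 4×5 + 3×1 = 23; y[2] = 3×5 = 15

[4, 23, 15]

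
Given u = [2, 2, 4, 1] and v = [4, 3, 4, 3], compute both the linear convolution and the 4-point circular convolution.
Linear: y_lin[0] = 2×4 = 8; y_lin[1] = 2×3 + 2×4 = 14; y_lin[2] = 2×4 + 2×3 + 4×4 = 30; y_lin[3] = 2×3 + 2×4 + 4×3 + 1×4 = 30; y_lin[4] = 2×3 + 4×4 + 1×3 = 25; y_lin[5] = 4×3 + 1×4 = 16; y_lin[6] = 1×3 = 3 → [8, 14, 30, 30, 25, 16, 3]. Circular (length 4): y[0] = 2×4 + 2×3 + 4×4 + 1×3 = 33; y[1] = 2×3 + 2×4 + 4×3 + 1×4 = 30; y[2] = 2×4 + 2×3 + 4×4 + 1×3 = 33; y[3] = 2×3 + 2×4 + 4×3 + 1×4 = 30 → [33, 30, 33, 30]

Linear: [8, 14, 30, 30, 25, 16, 3], Circular: [33, 30, 33, 30]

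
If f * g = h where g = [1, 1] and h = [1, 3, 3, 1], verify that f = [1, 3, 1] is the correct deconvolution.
Forward-compute [1, 3, 1] * [1, 1]: h[0] = 1×1 = 1; h[1] = 1×1 + 3×1 = 4; h[2] = 3×1 + 1×1 = 4; h[3] = 1×1 = 1 → [1, 4, 4, 1]. Does not match given h = [1, 3, 3, 1].

Not verified. [1, 3, 1] * [1, 1] = [1, 4, 4, 1], which differs from [1, 3, 3, 1] at index 1.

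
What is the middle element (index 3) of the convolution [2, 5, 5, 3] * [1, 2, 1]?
Use y[k] = Σ_i a[i]·b[k-i] at k=3. y[3] = 5×1 + 5×2 + 3×1 = 18

18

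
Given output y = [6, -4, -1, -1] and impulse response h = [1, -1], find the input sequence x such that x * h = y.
Deconvolve y=[6, -4, -1, -1] by h=[1, -1]. Since h[0]=1, solve forward: x[0] = y[0] / 1 = 6; x[1] = (y[1] - 6×-1) / 1 = 2; x[2] = (y[2] - 2×-1) / 1 = 1. So x = [6, 2, 1]. Check by forward convolution: y[0] = 6×1 = 6; y[1] = 6×-1 + 2×1 = -4; y[2] = 2×-1 + 1×1 = -1; y[3] = 1×-1 = -1

[6, 2, 1]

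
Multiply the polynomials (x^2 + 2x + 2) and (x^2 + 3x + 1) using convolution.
Ascending coefficients: a = [2, 2, 1], b = [1, 3, 1]. c[0] = 2×1 = 2; c[1] = 2×3 + 2×1 = 8; c[2] = 2×1 + 2×3 + 1×1 = 9; c[3] = 2×1 + 1×3 = 5; c[4] = 1×1 = 1. Result coefficients: [2, 8, 9, 5, 1] → x^4 + 5x^3 + 9x^2 + 8x + 2

x^4 + 5x^3 + 9x^2 + 8x + 2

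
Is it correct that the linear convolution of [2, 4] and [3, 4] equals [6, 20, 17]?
Recompute linear convolution of [2, 4] and [3, 4]: y[0] = 2×3 = 6; y[1] = 2×4 + 4×3 = 20; y[2] = 4×4 = 16 → [6, 20, 16]. Compare to given [6, 20, 17]: they differ at index 2: given 17, correct 16, so answer: No

No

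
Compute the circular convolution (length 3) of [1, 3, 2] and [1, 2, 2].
Use y[k] = Σ_j s[j]·t[(k-j) mod 3]. y[0] = 1×1 + 3×2 + 2×2 = 11; y[1] = 1×2 + 3×1 + 2×2 = 9; y[2] = 1×2 + 3×2 + 2×1 = 10. Result: [11, 9, 10]

[11, 9, 10]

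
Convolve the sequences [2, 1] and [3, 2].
y[0] = 2×3 = 6; y[1] = 2×2 + 1×3 = 7; y[2] = 1×2 = 2

[6, 7, 2]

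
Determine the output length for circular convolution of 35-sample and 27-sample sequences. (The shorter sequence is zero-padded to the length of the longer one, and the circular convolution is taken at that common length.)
Circular convolution (zero-padding the shorter input) has length max(m, n) = max(35, 27) = 35

35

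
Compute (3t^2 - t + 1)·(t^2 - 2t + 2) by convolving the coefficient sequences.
Ascending coefficients: a = [1, -1, 3], b = [2, -2, 1]. c[0] = 1×2 = 2; c[1] = 1×-2 + -1×2 = -4; c[2] = 1×1 + -1×-2 + 3×2 = 9; c[3] = -1×1 + 3×-2 = -7; c[4] = 3×1 = 3. Result coefficients: [2, -4, 9, -7, 3] → 3t^4 - 7t^3 + 9t^2 - 4t + 2

3t^4 - 7t^3 + 9t^2 - 4t + 2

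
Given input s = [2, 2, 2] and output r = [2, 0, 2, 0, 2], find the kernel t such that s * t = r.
Output length 5 = len(s) + len(t) - 1 ⇒ len(t) = 3. Solve t forward using t[k] = (r[k] - Σ_{i≥1} s[i]·t[k-i]) / s[0]: t[0] = r[0] / s[0] = 2 / 2 = 1; t[1] = (r[1] - 2×1) / s[0] = (0 - 2×1) / 2 = -1; t[2] = (r[2] - 2×-1 - 2×1) / s[0] = (2 - 2×-1 - 2×1) / 2 = 1. So t = [1, -1, 1]. Forward-check [2, 2, 2] * [1, -1, 1]: r[0] = 2×1 = 2; r[1] = 2×-1 + 2×1 = 0; r[2] = 2×1 + 2×-1 + 2×1 = 2; r[3] = 2×1 + 2×-1 = 0; r[4] = 2×1 = 2 → [2, 0, 2, 0, 2] ✓

[1, -1, 1]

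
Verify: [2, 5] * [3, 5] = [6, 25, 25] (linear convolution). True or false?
Recompute linear convolution of [2, 5] and [3, 5]: y[0] = 2×3 = 6; y[1] = 2×5 + 5×3 = 25; y[2] = 5×5 = 25 → [6, 25, 25]. Given [6, 25, 25] matches, so answer: Yes

Yes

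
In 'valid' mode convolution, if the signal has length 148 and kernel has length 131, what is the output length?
'Valid' mode counts only positions where the kernel fully overlaps the signal: m - n + 1 = 148 - 131 + 1 = 18

18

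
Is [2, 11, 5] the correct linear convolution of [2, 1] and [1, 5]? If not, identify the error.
Recompute linear convolution of [2, 1] and [1, 5]: y[0] = 2×1 = 2; y[1] = 2×5 + 1×1 = 11; y[2] = 1×5 = 5 → [2, 11, 5]. Given [2, 11, 5] matches, so answer: Yes

Yes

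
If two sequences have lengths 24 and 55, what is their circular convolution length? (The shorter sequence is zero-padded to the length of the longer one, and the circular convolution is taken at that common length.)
Circular convolution (zero-padding the shorter input) has length max(m, n) = max(24, 55) = 55

55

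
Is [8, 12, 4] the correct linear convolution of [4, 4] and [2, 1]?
Recompute linear convolution of [4, 4] and [2, 1]: y[0] = 4×2 = 8; y[1] = 4×1 + 4×2 = 12; y[2] = 4×1 = 4 → [8, 12, 4]. Given [8, 12, 4] matches, so answer: Yes

Yes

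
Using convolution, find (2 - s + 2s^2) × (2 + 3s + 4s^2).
Ascending coefficients: a = [2, -1, 2], b = [2, 3, 4]. c[0] = 2×2 = 4; c[1] = 2×3 + -1×2 = 4; c[2] = 2×4 + -1×3 + 2×2 = 9; c[3] = -1×4 + 2×3 = 2; c[4] = 2×4 = 8. Result coefficients: [4, 4, 9, 2, 8] → 4 + 4s + 9s^2 + 2s^3 + 8s^4

4 + 4s + 9s^2 + 2s^3 + 8s^4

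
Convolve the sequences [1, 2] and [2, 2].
y[0] = 1×2 = 2; y[1] = 1×2 + 2×2 = 6; y[2] = 2×2 = 4

[2, 6, 4]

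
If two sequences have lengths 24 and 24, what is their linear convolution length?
Linear/full convolution length: m + n - 1 = 24 + 24 - 1 = 47

47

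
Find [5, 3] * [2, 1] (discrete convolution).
y[0] = 5×2 = 10; y[1] = 5×1 + 3×2 = 11; y[2] = 3×1 = 3

[10, 11, 3]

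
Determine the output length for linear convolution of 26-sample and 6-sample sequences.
Linear/full convolution length: m + n - 1 = 26 + 6 - 1 = 31

31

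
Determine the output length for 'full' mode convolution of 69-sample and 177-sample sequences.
Linear/full convolution length: m + n - 1 = 69 + 177 - 1 = 245

245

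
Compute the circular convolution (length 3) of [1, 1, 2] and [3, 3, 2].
Use y[k] = Σ_j s[j]·t[(k-j) mod 3]. y[0] = 1×3 + 1×2 + 2×3 = 11; y[1] = 1×3 + 1×3 + 2×2 = 10; y[2] = 1×2 + 1×3 + 2×3 = 11. Result: [11, 10, 11]

[11, 10, 11]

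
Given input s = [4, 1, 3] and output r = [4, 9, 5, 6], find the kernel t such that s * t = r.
Output length 4 = len(s) + len(t) - 1 ⇒ len(t) = 2. Solve t forward using t[k] = (r[k] - Σ_{i≥1} s[i]·t[k-i]) / s[0]: t[0] = r[0] / s[0] = 4 / 4 = 1; t[1] = (r[1] - 1×1) / s[0] = (9 - 1×1) / 4 = 2. So t = [1, 2]. Forward-check [4, 1, 3] * [1, 2]: r[0] = 4×1 = 4; r[1] = 4×2 + 1×1 = 9; r[2] = 1×2 + 3×1 = 5; r[3] = 3×2 = 6 → [4, 9, 5, 6] ✓

[1, 2]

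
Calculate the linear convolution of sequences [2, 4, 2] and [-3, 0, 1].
y[0] = 2×-3 = -6; y[1] = 2×0 + 4×-3 = -12; y[2] = 2×1 + 4×0 + 2×-3 = -4; y[3] = 4×1 + 2×0 = 4; y[4] = 2×1 = 2

[-6, -12, -4, 4, 2]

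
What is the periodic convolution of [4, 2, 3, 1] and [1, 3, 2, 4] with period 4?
Use y[k] = Σ_j a[j]·b[(k-j) mod 4]. y[0] = 4×1 + 2×4 + 3×2 + 1×3 = 21; y[1] = 4×3 + 2×1 + 3×4 + 1×2 = 28; y[2] = 4×2 + 2×3 + 3×1 + 1×4 = 21; y[3] = 4×4 + 2×2 + 3×3 + 1×1 = 30. Result: [21, 28, 21, 30]

[21, 28, 21, 30]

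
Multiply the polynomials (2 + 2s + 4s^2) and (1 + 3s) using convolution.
Ascending coefficients: a = [2, 2, 4], b = [1, 3]. c[0] = 2×1 = 2; c[1] = 2×3 + 2×1 = 8; c[2] = 2×3 + 4×1 = 10; c[3] = 4×3 = 12. Result coefficients: [2, 8, 10, 12] → 2 + 8s + 10s^2 + 12s^3

2 + 8s + 10s^2 + 12s^3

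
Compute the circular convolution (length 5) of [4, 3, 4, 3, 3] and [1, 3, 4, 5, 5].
Use y[k] = Σ_j u[j]·v[(k-j) mod 5]. y[0] = 4×1 + 3×5 + 4×5 + 3×4 + 3×3 = 60; y[1] = 4×3 + 3×1 + 4×5 + 3×5 + 3×4 = 62; y[2] = 4×4 + 3×3 + 4×1 + 3×5 + 3×5 = 59; y[3] = 4×5 + 3×4 + 4×3 + 3×1 + 3×5 = 62; y[4] = 4×5 + 3×5 + 4×4 + 3×3 + 3×1 = 63. Result: [60, 62, 59, 62, 63]

[60, 62, 59, 62, 63]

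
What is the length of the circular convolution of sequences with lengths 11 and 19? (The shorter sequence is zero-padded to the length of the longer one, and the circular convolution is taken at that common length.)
Circular convolution (zero-padding the shorter input) has length max(m, n) = max(11, 19) = 19

19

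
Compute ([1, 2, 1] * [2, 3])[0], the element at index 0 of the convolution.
Use y[k] = Σ_i a[i]·b[k-i] at k=0. y[0] = 1×2 = 2

2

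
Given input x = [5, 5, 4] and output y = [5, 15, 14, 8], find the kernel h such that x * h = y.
Output length 4 = len(x) + len(h) - 1 ⇒ len(h) = 2. Solve h forward using h[k] = (y[k] - Σ_{i≥1} x[i]·h[k-i]) / x[0]: h[0] = y[0] / x[0] = 5 / 5 = 1; h[1] = (y[1] - 5×1) / x[0] = (15 - 5×1) / 5 = 2. So h = [1, 2]. Forward-check [5, 5, 4] * [1, 2]: y[0] = 5×1 = 5; y[1] = 5×2 + 5×1 = 15; y[2] = 5×2 + 4×1 = 14; y[3] = 4×2 = 8 → [5, 15, 14, 8] ✓

[1, 2]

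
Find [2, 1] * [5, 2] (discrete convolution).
y[0] = 2×5 = 10; y[1] = 2×2 + 1×5 = 9; y[2] = 1×2 = 2

[10, 9, 2]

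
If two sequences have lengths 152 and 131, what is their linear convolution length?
Linear/full convolution length: m + n - 1 = 152 + 131 - 1 = 282

282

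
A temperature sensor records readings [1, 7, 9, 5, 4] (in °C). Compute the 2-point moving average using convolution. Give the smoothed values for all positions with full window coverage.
2-point moving average kernel = [1, 1]. Apply in 'valid' mode (full window coverage): avg[0] = (1 + 7) / 2 = 4.0; avg[1] = (7 + 9) / 2 = 8.0; avg[2] = (9 + 5) / 2 = 7.0; avg[3] = (5 + 4) / 2 = 4.5. Smoothed values: [4.0, 8.0, 7.0, 4.5]

[4.0, 8.0, 7.0, 4.5]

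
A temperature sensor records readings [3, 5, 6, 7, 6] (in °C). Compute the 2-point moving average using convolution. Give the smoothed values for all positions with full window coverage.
2-point moving average kernel = [1, 1]. Apply in 'valid' mode (full window coverage): avg[0] = (3 + 5) / 2 = 4.0; avg[1] = (5 + 6) / 2 = 5.5; avg[2] = (6 + 7) / 2 = 6.5; avg[3] = (7 + 6) / 2 = 6.5. Smoothed values: [4.0, 5.5, 6.5, 6.5]

[4.0, 5.5, 6.5, 6.5]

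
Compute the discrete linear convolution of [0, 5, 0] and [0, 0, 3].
y[0] = 0×0 = 0; y[1] = 0×0 + 5×0 = 0; y[2] = 0×3 + 5×0 + 0×0 = 0; y[3] = 5×3 + 0×0 = 15; y[4] = 0×3 = 0

[0, 0, 0, 15, 0]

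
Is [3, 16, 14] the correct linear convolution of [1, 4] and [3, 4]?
Recompute linear convolution of [1, 4] and [3, 4]: y[0] = 1×3 = 3; y[1] = 1×4 + 4×3 = 16; y[2] = 4×4 = 16 → [3, 16, 16]. Compare to given [3, 16, 14]: they differ at index 2: given 14, correct 16, so answer: No

No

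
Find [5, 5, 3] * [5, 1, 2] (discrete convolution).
y[0] = 5×5 = 25; y[1] = 5×1 + 5×5 = 30; y[2] = 5×2 + 5×1 + 3×5 = 30; y[3] = 5×2 + 3×1 = 13; y[4] = 3×2 = 6

[25, 30, 30, 13, 6]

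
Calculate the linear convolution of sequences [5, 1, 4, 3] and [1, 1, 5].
y[0] = 5×1 = 5; y[1] = 5×1 + 1×1 = 6; y[2] = 5×5 + 1×1 + 4×1 = 30; y[3] = 1×5 + 4×1 + 3×1 = 12; y[4] = 4×5 + 3×1 = 23; y[5] = 3×5 = 15

[5, 6, 30, 12, 23, 15]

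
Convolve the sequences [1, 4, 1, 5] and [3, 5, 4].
y[0] = 1×3 = 3; y[1] = 1×5 + 4×3 = 17; y[2] = 1×4 + 4×5 + 1×3 = 27; y[3] = 4×4 + 1×5 + 5×3 = 36; y[4] = 1×4 + 5×5 = 29; y[5] = 5×4 = 20

[3, 17, 27, 36, 29, 20]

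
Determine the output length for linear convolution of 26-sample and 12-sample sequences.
Linear/full convolution length: m + n - 1 = 26 + 12 - 1 = 37

37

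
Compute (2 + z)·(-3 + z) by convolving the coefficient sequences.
Ascending coefficients: a = [2, 1], b = [-3, 1]. c[0] = 2×-3 = -6; c[1] = 2×1 + 1×-3 = -1; c[2] = 1×1 = 1. Result coefficients: [-6, -1, 1] → -6 - z + z^2

-6 - z + z^2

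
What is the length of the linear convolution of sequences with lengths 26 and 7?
Linear/full convolution length: m + n - 1 = 26 + 7 - 1 = 32

32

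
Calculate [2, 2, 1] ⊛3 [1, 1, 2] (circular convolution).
Use y[k] = Σ_j s[j]·t[(k-j) mod 3]. y[0] = 2×1 + 2×2 + 1×1 = 7; y[1] = 2×1 + 2×1 + 1×2 = 6; y[2] = 2×2 + 2×1 + 1×1 = 7. Result: [7, 6, 7]

[7, 6, 7]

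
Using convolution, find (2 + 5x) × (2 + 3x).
Ascending coefficients: a = [2, 5], b = [2, 3]. c[0] = 2×2 = 4; c[1] = 2×3 + 5×2 = 16; c[2] = 5×3 = 15. Result coefficients: [4, 16, 15] → 4 + 16x + 15x^2

4 + 16x + 15x^2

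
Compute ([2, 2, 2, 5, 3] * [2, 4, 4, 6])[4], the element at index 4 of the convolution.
Use y[k] = Σ_i a[i]·b[k-i] at k=4. y[4] = 2×6 + 2×4 + 5×4 + 3×2 = 46

46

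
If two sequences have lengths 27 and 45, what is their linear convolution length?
Linear/full convolution length: m + n - 1 = 27 + 45 - 1 = 71

71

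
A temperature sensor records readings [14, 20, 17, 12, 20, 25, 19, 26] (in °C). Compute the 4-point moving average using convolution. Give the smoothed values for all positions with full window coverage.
4-point moving average kernel = [1, 1, 1, 1]. Apply in 'valid' mode (full window coverage): avg[0] = (14 + 20 + 17 + 12) / 4 = 15.75; avg[1] = (20 + 17 + 12 + 20) / 4 = 17.25; avg[2] = (17 + 12 + 20 + 25) / 4 = 18.5; avg[3] = (12 + 20 + 25 + 19) / 4 = 19.0; avg[4] = (20 + 25 + 19 + 26) / 4 = 22.5. Smoothed values: [15.75, 17.25, 18.5, 19.0, 22.5]

[15.75, 17.25, 18.5, 19.0, 22.5]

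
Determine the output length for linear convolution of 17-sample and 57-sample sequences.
Linear/full convolution length: m + n - 1 = 17 + 57 - 1 = 73

73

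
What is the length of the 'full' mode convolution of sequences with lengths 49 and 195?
Linear/full convolution length: m + n - 1 = 49 + 195 - 1 = 243

243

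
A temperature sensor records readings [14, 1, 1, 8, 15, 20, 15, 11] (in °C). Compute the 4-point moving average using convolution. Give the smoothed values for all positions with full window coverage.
4-point moving average kernel = [1, 1, 1, 1]. Apply in 'valid' mode (full window coverage): avg[0] = (14 + 1 + 1 + 8) / 4 = 6.0; avg[1] = (1 + 1 + 8 + 15) / 4 = 6.25; avg[2] = (1 + 8 + 15 + 20) / 4 = 11.0; avg[3] = (8 + 15 + 20 + 15) / 4 = 14.5; avg[4] = (15 + 20 + 15 + 11) / 4 = 15.25. Smoothed values: [6.0, 6.25, 11.0, 14.5, 15.25]

[6.0, 6.25, 11.0, 14.5, 15.25]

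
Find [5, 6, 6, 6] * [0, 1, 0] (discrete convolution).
y[0] = 5×0 = 0; y[1] = 5×1 + 6×0 = 5; y[2] = 5×0 + 6×1 + 6×0 = 6; y[3] = 6×0 + 6×1 + 6×0 = 6; y[4] = 6×0 + 6×1 = 6; y[5] = 6×0 = 0

[0, 5, 6, 6, 6, 0]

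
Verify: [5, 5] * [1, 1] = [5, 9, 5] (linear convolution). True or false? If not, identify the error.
Recompute linear convolution of [5, 5] and [1, 1]: y[0] = 5×1 = 5; y[1] = 5×1 + 5×1 = 10; y[2] = 5×1 = 5 → [5, 10, 5]. Compare to given [5, 9, 5]: they differ at index 1: given 9, correct 10, so answer: No

No. Error at index 1: given 9, correct 10.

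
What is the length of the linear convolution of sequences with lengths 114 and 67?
Linear/full convolution length: m + n - 1 = 114 + 67 - 1 = 180

180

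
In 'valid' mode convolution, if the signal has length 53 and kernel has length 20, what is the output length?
'Valid' mode counts only positions where the kernel fully overlaps the signal: m - n + 1 = 53 - 20 + 1 = 34

34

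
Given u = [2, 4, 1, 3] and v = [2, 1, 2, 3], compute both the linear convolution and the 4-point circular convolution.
Linear: y_lin[0] = 2×2 = 4; y_lin[1] = 2×1 + 4×2 = 10; y_lin[2] = 2×2 + 4×1 + 1×2 = 10; y_lin[3] = 2×3 + 4×2 + 1×1 + 3×2 = 21; y_lin[4] = 4×3 + 1×2 + 3×1 = 17; y_lin[5] = 1×3 + 3×2 = 9; y_lin[6] = 3×3 = 9 → [4, 10, 10, 21, 17, 9, 9]. Circular (length 4): y[0] = 2×2 + 4×3 + 1×2 + 3×1 = 21; y[1] = 2×1 + 4×2 + 1×3 + 3×2 = 19; y[2] = 2×2 + 4×1 + 1×2 + 3×3 = 19; y[3] = 2×3 + 4×2 + 1×1 + 3×2 = 21 → [21, 19, 19, 21]

Linear: [4, 10, 10, 21, 17, 9, 9], Circular: [21, 19, 19, 21]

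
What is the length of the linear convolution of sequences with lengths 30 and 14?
Linear/full convolution length: m + n - 1 = 30 + 14 - 1 = 43

43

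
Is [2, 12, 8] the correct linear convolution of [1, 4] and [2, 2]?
Recompute linear convolution of [1, 4] and [2, 2]: y[0] = 1×2 = 2; y[1] = 1×2 + 4×2 = 10; y[2] = 4×2 = 8 → [2, 10, 8]. Compare to given [2, 12, 8]: they differ at index 1: given 12, correct 10, so answer: No

No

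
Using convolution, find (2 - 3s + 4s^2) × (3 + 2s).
Ascending coefficients: a = [2, -3, 4], b = [3, 2]. c[0] = 2×3 = 6; c[1] = 2×2 + -3×3 = -5; c[2] = -3×2 + 4×3 = 6; c[3] = 4×2 = 8. Result coefficients: [6, -5, 6, 8] → 6 - 5s + 6s^2 + 8s^3

6 - 5s + 6s^2 + 8s^3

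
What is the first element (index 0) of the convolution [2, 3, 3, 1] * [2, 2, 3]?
Use y[k] = Σ_i a[i]·b[k-i] at k=0. y[0] = 2×2 = 4

4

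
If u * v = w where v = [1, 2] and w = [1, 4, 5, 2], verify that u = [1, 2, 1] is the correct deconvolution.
Forward-compute [1, 2, 1] * [1, 2]: w[0] = 1×1 = 1; w[1] = 1×2 + 2×1 = 4; w[2] = 2×2 + 1×1 = 5; w[3] = 1×2 = 2 → [1, 4, 5, 2]. Matches given w = [1, 4, 5, 2], so verified.

Verified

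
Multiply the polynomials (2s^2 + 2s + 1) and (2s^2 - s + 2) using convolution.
Ascending coefficients: a = [1, 2, 2], b = [2, -1, 2]. c[0] = 1×2 = 2; c[1] = 1×-1 + 2×2 = 3; c[2] = 1×2 + 2×-1 + 2×2 = 4; c[3] = 2×2 + 2×-1 = 2; c[4] = 2×2 = 4. Result coefficients: [2, 3, 4, 2, 4] → 4s^4 + 2s^3 + 4s^2 + 3s + 2

4s^4 + 2s^3 + 4s^2 + 3s + 2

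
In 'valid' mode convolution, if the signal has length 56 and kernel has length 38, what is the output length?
'Valid' mode counts only positions where the kernel fully overlaps the signal: m - n + 1 = 56 - 38 + 1 = 19

19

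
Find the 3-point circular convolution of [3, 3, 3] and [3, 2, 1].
Use y[k] = Σ_j a[j]·b[(k-j) mod 3]. y[0] = 3×3 + 3×1 + 3×2 = 18; y[1] = 3×2 + 3×3 + 3×1 = 18; y[2] = 3×1 + 3×2 + 3×3 = 18. Result: [18, 18, 18]

[18, 18, 18]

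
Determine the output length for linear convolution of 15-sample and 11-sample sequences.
Linear/full convolution length: m + n - 1 = 15 + 11 - 1 = 25

25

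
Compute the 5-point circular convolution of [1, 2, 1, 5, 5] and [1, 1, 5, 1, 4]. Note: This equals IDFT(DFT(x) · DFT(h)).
Either evaluate y[k] = Σ_j x[j]·h[(k-j) mod 5] directly, or use IDFT(DFT(x) · DFT(h)). y[0] = 1×1 + 2×4 + 1×1 + 5×5 + 5×1 = 40; y[1] = 1×1 + 2×1 + 1×4 + 5×1 + 5×5 = 37; y[2] = 1×5 + 2×1 + 1×1 + 5×4 + 5×1 = 33; y[3] = 1×1 + 2×5 + 1×1 + 5×1 + 5×4 = 37; y[4] = 1×4 + 2×1 + 1×5 + 5×1 + 5×1 = 21. Result: [40, 37, 33, 37, 21]

[40, 37, 33, 37, 21]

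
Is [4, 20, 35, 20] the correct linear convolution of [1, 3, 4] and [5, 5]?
Recompute linear convolution of [1, 3, 4] and [5, 5]: y[0] = 1×5 = 5; y[1] = 1×5 + 3×5 = 20; y[2] = 3×5 + 4×5 = 35; y[3] = 4×5 = 20 → [5, 20, 35, 20]. Compare to given [4, 20, 35, 20]: they differ at index 0: given 4, correct 5, so answer: No

No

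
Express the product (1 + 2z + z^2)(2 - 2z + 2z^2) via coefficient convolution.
Ascending coefficients: a = [1, 2, 1], b = [2, -2, 2]. c[0] = 1×2 = 2; c[1] = 1×-2 + 2×2 = 2; c[2] = 1×2 + 2×-2 + 1×2 = 0; c[3] = 2×2 + 1×-2 = 2; c[4] = 1×2 = 2. Result coefficients: [2, 2, 0, 2, 2] → 2 + 2z + 2z^3 + 2z^4

2 + 2z + 2z^3 + 2z^4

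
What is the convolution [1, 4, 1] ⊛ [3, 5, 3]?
y[0] = 1×3 = 3; y[1] = 1×5 + 4×3 = 17; y[2] = 1×3 + 4×5 + 1×3 = 26; y[3] = 4×3 + 1×5 = 17; y[4] = 1×3 = 3

[3, 17, 26, 17, 3]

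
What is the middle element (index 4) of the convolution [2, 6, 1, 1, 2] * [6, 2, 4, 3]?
Use y[k] = Σ_i a[i]·b[k-i] at k=4. y[4] = 6×3 + 1×4 + 1×2 + 2×6 = 36

36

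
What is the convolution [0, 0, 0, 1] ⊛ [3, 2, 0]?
y[0] = 0×3 = 0; y[1] = 0×2 + 0×3 = 0; y[2] = 0×0 + 0×2 + 0×3 = 0; y[3] = 0×0 + 0×2 + 1×3 = 3; y[4] = 0×0 + 1×2 = 2; y[5] = 1×0 = 0

[0, 0, 0, 3, 2, 0]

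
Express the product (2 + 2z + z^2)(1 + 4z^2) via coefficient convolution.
Ascending coefficients: a = [2, 2, 1], b = [1, 0, 4]. c[0] = 2×1 = 2; c[1] = 2×0 + 2×1 = 2; c[2] = 2×4 + 2×0 + 1×1 = 9; c[3] = 2×4 + 1×0 = 8; c[4] = 1×4 = 4. Result coefficients: [2, 2, 9, 8, 4] → 2 + 2z + 9z^2 + 8z^3 + 4z^4

2 + 2z + 9z^2 + 8z^3 + 4z^4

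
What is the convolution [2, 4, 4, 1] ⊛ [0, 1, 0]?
y[0] = 2×0 = 0; y[1] = 2×1 + 4×0 = 2; y[2] = 2×0 + 4×1 + 4×0 = 4; y[3] = 4×0 + 4×1 + 1×0 = 4; y[4] = 4×0 + 1×1 = 1; y[5] = 1×0 = 0

[0, 2, 4, 4, 1, 0]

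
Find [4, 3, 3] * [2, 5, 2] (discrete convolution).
y[0] = 4×2 = 8; y[1] = 4×5 + 3×2 = 26; y[2] = 4×2 + 3×5 + 3×2 = 29; y[3] = 3×2 + 3×5 = 21; y[4] = 3×2 = 6

[8, 26, 29, 21, 6]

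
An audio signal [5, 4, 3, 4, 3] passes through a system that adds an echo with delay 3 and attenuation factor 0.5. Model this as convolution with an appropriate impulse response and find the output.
Direct-path + delayed-attenuated-path model → impulse response h = [1, 0, 0, 0.5] (1 at lag 0, 0.5 at lag 3). Output y[n] = x[n] + 0.5·x[n - 3] (with x[n] = 0 outside 0..4): y[0] = 5 + 0.5×0 = 5; y[1] = 4 + 0.5×0 = 4; y[2] = 3 + 0.5×0 = 3; y[3] = 4 + 0.5×5 = 6.5; y[4] = 3 + 0.5×4 = 5.0; y[5] = 0 + 0.5×3 = 1.5; y[6] = 0 + 0.5×4 = 2.0; y[7] = 0 + 0.5×3 = 1.5. So y = [5, 4, 3, 6.5, 5.0, 1.5, 2.0, 1.5]

[5, 4, 3, 6.5, 5.0, 1.5, 2.0, 1.5]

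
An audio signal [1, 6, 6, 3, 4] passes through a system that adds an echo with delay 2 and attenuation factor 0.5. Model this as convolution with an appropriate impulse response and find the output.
Direct-path + delayed-attenuated-path model → impulse response h = [1, 0, 0.5] (1 at lag 0, 0.5 at lag 2). Output y[n] = x[n] + 0.5·x[n - 2] (with x[n] = 0 outside 0..4): y[0] = 1 + 0.5×0 = 1; y[1] = 6 + 0.5×0 = 6; y[2] = 6 + 0.5×1 = 6.5; y[3] = 3 + 0.5×6 = 6.0; y[4] = 4 + 0.5×6 = 7.0; y[5] = 0 + 0.5×3 = 1.5; y[6] = 0 + 0.5×4 = 2.0. So y = [1, 6, 6.5, 6.0, 7.0, 1.5, 2.0]

[1, 6, 6.5, 6.0, 7.0, 1.5, 2.0]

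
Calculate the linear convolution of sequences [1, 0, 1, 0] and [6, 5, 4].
y[0] = 1×6 = 6; y[1] = 1×5 + 0×6 = 5; y[2] = 1×4 + 0×5 + 1×6 = 10; y[3] = 0×4 + 1×5 + 0×6 = 5; y[4] = 1×4 + 0×5 = 4; y[5] = 0×4 = 0

[6, 5, 10, 5, 4, 0]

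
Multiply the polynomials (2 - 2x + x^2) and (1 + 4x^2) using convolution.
Ascending coefficients: a = [2, -2, 1], b = [1, 0, 4]. c[0] = 2×1 = 2; c[1] = 2×0 + -2×1 = -2; c[2] = 2×4 + -2×0 + 1×1 = 9; c[3] = -2×4 + 1×0 = -8; c[4] = 1×4 = 4. Result coefficients: [2, -2, 9, -8, 4] → 2 - 2x + 9x^2 - 8x^3 + 4x^4

2 - 2x + 9x^2 - 8x^3 + 4x^4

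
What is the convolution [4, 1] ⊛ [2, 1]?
y[0] = 4×2 = 8; y[1] = 4×1 + 1×2 = 6; y[2] = 1×1 = 1

[8, 6, 1]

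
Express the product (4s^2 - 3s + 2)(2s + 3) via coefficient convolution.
Ascending coefficients: a = [2, -3, 4], b = [3, 2]. c[0] = 2×3 = 6; c[1] = 2×2 + -3×3 = -5; c[2] = -3×2 + 4×3 = 6; c[3] = 4×2 = 8. Result coefficients: [6, -5, 6, 8] → 8s^3 + 6s^2 - 5s + 6

8s^3 + 6s^2 - 5s + 6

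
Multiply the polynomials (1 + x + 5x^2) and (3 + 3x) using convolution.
Ascending coefficients: a = [1, 1, 5], b = [3, 3]. c[0] = 1×3 = 3; c[1] = 1×3 + 1×3 = 6; c[2] = 1×3 + 5×3 = 18; c[3] = 5×3 = 15. Result coefficients: [3, 6, 18, 15] → 3 + 6x + 18x^2 + 15x^3

3 + 6x + 18x^2 + 15x^3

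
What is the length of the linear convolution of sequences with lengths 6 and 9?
Linear/full convolution length: m + n - 1 = 6 + 9 - 1 = 14

14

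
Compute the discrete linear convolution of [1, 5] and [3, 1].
y[0] = 1×3 = 3; y[1] = 1×1 + 5×3 = 16; y[2] = 5×1 = 5

[3, 16, 5]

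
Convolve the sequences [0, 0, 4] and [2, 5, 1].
y[0] = 0×2 = 0; y[1] = 0×5 + 0×2 = 0; y[2] = 0×1 + 0×5 + 4×2 = 8; y[3] = 0×1 + 4×5 = 20; y[4] = 4×1 = 4

[0, 0, 8, 20, 4]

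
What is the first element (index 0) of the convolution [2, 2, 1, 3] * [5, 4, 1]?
Use y[k] = Σ_i a[i]·b[k-i] at k=0. y[0] = 2×5 = 10

10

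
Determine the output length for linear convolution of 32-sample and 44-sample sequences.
Linear/full convolution length: m + n - 1 = 32 + 44 - 1 = 75

75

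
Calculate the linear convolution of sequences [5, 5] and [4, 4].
y[0] = 5×4 = 20; y[1] = 5×4 + 5×4 = 40; y[2] = 5×4 = 20

[20, 40, 20]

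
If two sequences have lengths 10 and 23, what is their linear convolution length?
Linear/full convolution length: m + n - 1 = 10 + 23 - 1 = 32

32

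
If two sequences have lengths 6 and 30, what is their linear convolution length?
Linear/full convolution length: m + n - 1 = 6 + 30 - 1 = 35

35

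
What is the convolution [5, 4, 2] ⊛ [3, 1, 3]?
y[0] = 5×3 = 15; y[1] = 5×1 + 4×3 = 17; y[2] = 5×3 + 4×1 + 2×3 = 25; y[3] = 4×3 + 2×1 = 14; y[4] = 2×3 = 6

[15, 17, 25, 14, 6]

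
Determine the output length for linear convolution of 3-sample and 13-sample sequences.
Linear/full convolution length: m + n - 1 = 3 + 13 - 1 = 15

15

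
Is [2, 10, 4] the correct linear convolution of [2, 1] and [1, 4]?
Recompute linear convolution of [2, 1] and [1, 4]: y[0] = 2×1 = 2; y[1] = 2×4 + 1×1 = 9; y[2] = 1×4 = 4 → [2, 9, 4]. Compare to given [2, 10, 4]: they differ at index 1: given 10, correct 9, so answer: No

No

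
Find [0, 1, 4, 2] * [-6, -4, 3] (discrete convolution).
y[0] = 0×-6 = 0; y[1] = 0×-4 + 1×-6 = -6; y[2] = 0×3 + 1×-4 + 4×-6 = -28; y[3] = 1×3 + 4×-4 + 2×-6 = -25; y[4] = 4×3 + 2×-4 = 4; y[5] = 2×3 = 6

[0, -6, -28, -25, 4, 6]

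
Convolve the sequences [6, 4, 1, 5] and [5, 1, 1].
y[0] = 6×5 = 30; y[1] = 6×1 + 4×5 = 26; y[2] = 6×1 + 4×1 + 1×5 = 15; y[3] = 4×1 + 1×1 + 5×5 = 30; y[4] = 1×1 + 5×1 = 6; y[5] = 5×1 = 5

[30, 26, 15, 30, 6, 5]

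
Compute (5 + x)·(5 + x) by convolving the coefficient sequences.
Ascending coefficients: a = [5, 1], b = [5, 1]. c[0] = 5×5 = 25; c[1] = 5×1 + 1×5 = 10; c[2] = 1×1 = 1. Result coefficients: [25, 10, 1] → 25 + 10x + x^2

25 + 10x + x^2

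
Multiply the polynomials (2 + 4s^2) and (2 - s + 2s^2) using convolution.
Ascending coefficients: a = [2, 0, 4], b = [2, -1, 2]. c[0] = 2×2 = 4; c[1] = 2×-1 + 0×2 = -2; c[2] = 2×2 + 0×-1 + 4×2 = 12; c[3] = 0×2 + 4×-1 = -4; c[4] = 4×2 = 8. Result coefficients: [4, -2, 12, -4, 8] → 4 - 2s + 12s^2 - 4s^3 + 8s^4

4 - 2s + 12s^2 - 4s^3 + 8s^4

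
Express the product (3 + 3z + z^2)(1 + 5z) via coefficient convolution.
Ascending coefficients: a = [3, 3, 1], b = [1, 5]. c[0] = 3×1 = 3; c[1] = 3×5 + 3×1 = 18; c[2] = 3×5 + 1×1 = 16; c[3] = 1×5 = 5. Result coefficients: [3, 18, 16, 5] → 3 + 18z + 16z^2 + 5z^3

3 + 18z + 16z^2 + 5z^3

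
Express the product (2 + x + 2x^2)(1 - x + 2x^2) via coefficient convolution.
Ascending coefficients: a = [2, 1, 2], b = [1, -1, 2]. c[0] = 2×1 = 2; c[1] = 2×-1 + 1×1 = -1; c[2] = 2×2 + 1×-1 + 2×1 = 5; c[3] = 1×2 + 2×-1 = 0; c[4] = 2×2 = 4. Result coefficients: [2, -1, 5, 0, 4] → 2 - x + 5x^2 + 4x^4

2 - x + 5x^2 + 4x^4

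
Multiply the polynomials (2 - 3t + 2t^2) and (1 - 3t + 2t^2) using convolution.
Ascending coefficients: a = [2, -3, 2], b = [1, -3, 2]. c[0] = 2×1 = 2; c[1] = 2×-3 + -3×1 = -9; c[2] = 2×2 + -3×-3 + 2×1 = 15; c[3] = -3×2 + 2×-3 = -12; c[4] = 2×2 = 4. Result coefficients: [2, -9, 15, -12, 4] → 2 - 9t + 15t^2 - 12t^3 + 4t^4

2 - 9t + 15t^2 - 12t^3 + 4t^4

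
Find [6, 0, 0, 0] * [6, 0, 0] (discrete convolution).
y[0] = 6×6 = 36; y[1] = 6×0 + 0×6 = 0; y[2] = 6×0 + 0×0 + 0×6 = 0; y[3] = 0×0 + 0×0 + 0×6 = 0; y[4] = 0×0 + 0×0 = 0; y[5] = 0×0 = 0

[36, 0, 0, 0, 0, 0]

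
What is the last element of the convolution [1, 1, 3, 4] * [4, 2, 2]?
Use y[k] = Σ_i a[i]·b[k-i] at k=5. y[5] = 4×2 = 8

8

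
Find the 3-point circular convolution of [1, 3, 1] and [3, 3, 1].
Use y[k] = Σ_j s[j]·t[(k-j) mod 3]. y[0] = 1×3 + 3×1 + 1×3 = 9; y[1] = 1×3 + 3×3 + 1×1 = 13; y[2] = 1×1 + 3×3 + 1×3 = 13. Result: [9, 13, 13]

[9, 13, 13]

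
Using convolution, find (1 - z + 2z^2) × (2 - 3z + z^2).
Ascending coefficients: a = [1, -1, 2], b = [2, -3, 1]. c[0] = 1×2 = 2; c[1] = 1×-3 + -1×2 = -5; c[2] = 1×1 + -1×-3 + 2×2 = 8; c[3] = -1×1 + 2×-3 = -7; c[4] = 2×1 = 2. Result coefficients: [2, -5, 8, -7, 2] → 2 - 5z + 8z^2 - 7z^3 + 2z^4

2 - 5z + 8z^2 - 7z^3 + 2z^4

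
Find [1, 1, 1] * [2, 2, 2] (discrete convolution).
y[0] = 1×2 = 2; y[1] = 1×2 + 1×2 = 4; y[2] = 1×2 + 1×2 + 1×2 = 6; y[3] = 1×2 + 1×2 = 4; y[4] = 1×2 = 2

[2, 4, 6, 4, 2]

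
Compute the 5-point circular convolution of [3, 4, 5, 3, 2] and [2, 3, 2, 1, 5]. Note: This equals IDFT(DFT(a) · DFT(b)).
Either evaluate y[k] = Σ_j a[j]·b[(k-j) mod 5] directly, or use IDFT(DFT(a) · DFT(b)). y[0] = 3×2 + 4×5 + 5×1 + 3×2 + 2×3 = 43; y[1] = 3×3 + 4×2 + 5×5 + 3×1 + 2×2 = 49; y[2] = 3×2 + 4×3 + 5×2 + 3×5 + 2×1 = 45; y[3] = 3×1 + 4×2 + 5×3 + 3×2 + 2×5 = 42; y[4] = 3×5 + 4×1 + 5×2 + 3×3 + 2×2 = 42. Result: [43, 49, 45, 42, 42]

[43, 49, 45, 42, 42]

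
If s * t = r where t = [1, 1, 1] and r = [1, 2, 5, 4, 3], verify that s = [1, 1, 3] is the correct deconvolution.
Forward-compute [1, 1, 3] * [1, 1, 1]: r[0] = 1×1 = 1; r[1] = 1×1 + 1×1 = 2; r[2] = 1×1 + 1×1 + 3×1 = 5; r[3] = 1×1 + 3×1 = 4; r[4] = 3×1 = 3 → [1, 2, 5, 4, 3]. Matches given r = [1, 2, 5, 4, 3], so verified.

Verified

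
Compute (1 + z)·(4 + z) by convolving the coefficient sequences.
Ascending coefficients: a = [1, 1], b = [4, 1]. c[0] = 1×4 = 4; c[1] = 1×1 + 1×4 = 5; c[2] = 1×1 = 1. Result coefficients: [4, 5, 1] → 4 + 5z + z^2

4 + 5z + z^2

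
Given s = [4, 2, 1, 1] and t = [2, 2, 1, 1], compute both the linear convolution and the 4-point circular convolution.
Linear: y_lin[0] = 4×2 = 8; y_lin[1] = 4×2 + 2×2 = 12; y_lin[2] = 4×1 + 2×2 + 1×2 = 10; y_lin[3] = 4×1 + 2×1 + 1×2 + 1×2 = 10; y_lin[4] = 2×1 + 1×1 + 1×2 = 5; y_lin[5] = 1×1 + 1×1 = 2; y_lin[6] = 1×1 = 1 → [8, 12, 10, 10, 5, 2, 1]. Circular (length 4): y[0] = 4×2 + 2×1 + 1×1 + 1×2 = 13; y[1] = 4×2 + 2×2 + 1×1 + 1×1 = 14; y[2] = 4×1 + 2×2 + 1×2 + 1×1 = 11; y[3] = 4×1 + 2×1 + 1×2 + 1×2 = 10 → [13, 14, 11, 10]

Linear: [8, 12, 10, 10, 5, 2, 1], Circular: [13, 14, 11, 10]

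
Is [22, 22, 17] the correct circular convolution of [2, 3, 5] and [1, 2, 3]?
Recompute circular convolution of [2, 3, 5] and [1, 2, 3]: y[0] = 2×1 + 3×3 + 5×2 = 21; y[1] = 2×2 + 3×1 + 5×3 = 22; y[2] = 2×3 + 3×2 + 5×1 = 17 → [21, 22, 17]. Compare to given [22, 22, 17]: they differ at index 0: given 22, correct 21, so answer: No

No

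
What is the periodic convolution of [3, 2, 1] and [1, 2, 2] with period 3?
Use y[k] = Σ_j s[j]·t[(k-j) mod 3]. y[0] = 3×1 + 2×2 + 1×2 = 9; y[1] = 3×2 + 2×1 + 1×2 = 10; y[2] = 3×2 + 2×2 + 1×1 = 11. Result: [9, 10, 11]

[9, 10, 11]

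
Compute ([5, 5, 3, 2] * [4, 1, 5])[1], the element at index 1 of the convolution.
Use y[k] = Σ_i a[i]·b[k-i] at k=1. y[1] = 5×1 + 5×4 = 25

25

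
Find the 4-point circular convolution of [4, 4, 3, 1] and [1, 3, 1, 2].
Use y[k] = Σ_j x[j]·h[(k-j) mod 4]. y[0] = 4×1 + 4×2 + 3×1 + 1×3 = 18; y[1] = 4×3 + 4×1 + 3×2 + 1×1 = 23; y[2] = 4×1 + 4×3 + 3×1 + 1×2 = 21; y[3] = 4×2 + 4×1 + 3×3 + 1×1 = 22. Result: [18, 23, 21, 22]

[18, 23, 21, 22]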